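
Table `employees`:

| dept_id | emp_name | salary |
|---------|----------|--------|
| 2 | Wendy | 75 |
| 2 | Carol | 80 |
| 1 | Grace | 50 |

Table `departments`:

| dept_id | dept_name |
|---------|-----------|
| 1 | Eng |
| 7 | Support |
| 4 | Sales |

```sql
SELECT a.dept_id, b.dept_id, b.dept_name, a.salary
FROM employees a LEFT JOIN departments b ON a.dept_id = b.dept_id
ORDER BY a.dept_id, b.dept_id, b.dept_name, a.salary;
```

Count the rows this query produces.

3

LEFT JOIN keeps every row from `employees`; unmatched rows get NULL for `departments`'s columns.
Matching on a.dept_id = b.dept_id.
Matched pairs: 1; unmatched a rows kept: 2.
Total: 1 matched + 2 padded = 3 rows.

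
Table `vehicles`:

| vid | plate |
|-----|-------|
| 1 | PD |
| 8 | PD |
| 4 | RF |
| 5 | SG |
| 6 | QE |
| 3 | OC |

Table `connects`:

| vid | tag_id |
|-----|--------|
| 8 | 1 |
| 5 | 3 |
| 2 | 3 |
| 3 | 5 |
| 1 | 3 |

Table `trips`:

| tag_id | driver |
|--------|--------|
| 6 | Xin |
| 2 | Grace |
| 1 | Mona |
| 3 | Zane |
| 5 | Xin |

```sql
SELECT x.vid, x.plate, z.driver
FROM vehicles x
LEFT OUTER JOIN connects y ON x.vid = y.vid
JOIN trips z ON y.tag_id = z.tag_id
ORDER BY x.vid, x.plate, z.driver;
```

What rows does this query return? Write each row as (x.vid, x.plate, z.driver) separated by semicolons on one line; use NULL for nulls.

(1, PD, Zane); (3, OC, Xin); (5, SG, Zane); (8, PD, Mona)

Evaluate left to right. First `vehicles x LEFT JOIN connects y` on vid: 6 row(s).
Then INNER JOIN `trips z` on tag_id: keep only rows whose y.tag_id appears in z.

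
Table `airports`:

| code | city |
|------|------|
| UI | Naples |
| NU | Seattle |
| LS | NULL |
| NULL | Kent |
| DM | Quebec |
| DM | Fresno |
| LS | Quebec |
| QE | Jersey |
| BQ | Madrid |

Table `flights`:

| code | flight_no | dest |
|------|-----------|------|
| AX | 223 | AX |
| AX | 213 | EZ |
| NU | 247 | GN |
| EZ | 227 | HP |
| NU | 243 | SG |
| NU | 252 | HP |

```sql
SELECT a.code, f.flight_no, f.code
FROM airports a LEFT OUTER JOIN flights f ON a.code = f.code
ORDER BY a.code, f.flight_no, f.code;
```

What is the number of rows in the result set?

LEFT JOIN keeps every row from `airports`; unmatched rows get NULL for `flights`'s columns.
Matching on a.code = f.code. A NULL in a compared column never satisfies the condition.
- code=UI: no f row matches, row kept with f columns NULL.
- code=NU: 3 matching f row(s), so 3 row(s) emitted.
- code=LS: no f row matches, row kept with f columns NULL.
- code=NULL: no f row matches, row kept with f columns NULL.
- code=DM: no f row matches, row kept with f columns NULL.
- code=DM: no f row matches, row kept with f columns NULL.
- code=LS: no f row matches, row kept with f columns NULL.
- code=QE: no f row matches, row kept with f columns NULL.
- code=BQ: no f row matches, row kept with f columns NULL.
Total: 3 matched + 8 padded = 11 rows.

11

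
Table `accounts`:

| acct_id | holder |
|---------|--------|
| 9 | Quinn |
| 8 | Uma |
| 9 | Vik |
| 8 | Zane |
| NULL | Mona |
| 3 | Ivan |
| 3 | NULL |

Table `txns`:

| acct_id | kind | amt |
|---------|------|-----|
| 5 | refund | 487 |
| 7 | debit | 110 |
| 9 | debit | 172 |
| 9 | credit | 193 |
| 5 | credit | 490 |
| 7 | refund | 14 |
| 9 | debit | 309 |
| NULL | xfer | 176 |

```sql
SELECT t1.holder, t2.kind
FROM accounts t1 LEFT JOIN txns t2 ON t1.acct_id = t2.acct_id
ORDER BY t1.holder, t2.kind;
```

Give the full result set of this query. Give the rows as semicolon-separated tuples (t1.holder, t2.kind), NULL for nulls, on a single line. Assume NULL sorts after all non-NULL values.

(Ivan, NULL); (Mona, NULL); (Quinn, credit); (Quinn, debit); (Quinn, debit); (Uma, NULL); (Vik, credit); (Vik, debit); (Vik, debit); (Zane, NULL); (NULL, NULL)

LEFT JOIN keeps every row from `accounts`; unmatched rows get NULL for `txns`'s columns.
Matching on t1.acct_id = t2.acct_id. A NULL in a compared column never satisfies the condition.
Matched pairs: 6; unmatched t1 rows kept: 5.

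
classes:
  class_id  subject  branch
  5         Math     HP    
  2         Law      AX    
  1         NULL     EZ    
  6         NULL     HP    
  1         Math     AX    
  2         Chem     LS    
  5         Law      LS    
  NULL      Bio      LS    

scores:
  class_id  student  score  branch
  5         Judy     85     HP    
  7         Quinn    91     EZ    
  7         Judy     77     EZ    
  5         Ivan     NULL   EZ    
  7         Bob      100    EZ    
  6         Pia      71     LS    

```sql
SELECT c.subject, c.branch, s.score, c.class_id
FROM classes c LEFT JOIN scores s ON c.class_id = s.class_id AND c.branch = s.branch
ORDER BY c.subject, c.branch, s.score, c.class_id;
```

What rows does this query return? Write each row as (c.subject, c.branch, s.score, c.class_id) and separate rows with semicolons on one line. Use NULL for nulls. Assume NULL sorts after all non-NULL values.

(Bio, LS, NULL, NULL); (Chem, LS, NULL, 2); (Law, AX, NULL, 2); (Law, LS, NULL, 5); (Math, AX, NULL, 1); (Math, HP, 85, 5); (NULL, EZ, NULL, 1); (NULL, HP, NULL, 6)

LEFT JOIN keeps every row from `classes`; unmatched rows get NULL for `scores`'s columns.
Matching on c.class_id = s.class_id AND c.branch = s.branch. A NULL in a compared column never satisfies the condition.
- c row (class_id=5, branch=HP): matches 1 s row(s) → 1 output row(s).
- c row (class_id=2, branch=AX): no match → kept, s columns NULL.
- c row (class_id=1, branch=EZ): no match → kept, s columns NULL.
- c row (class_id=6, branch=HP): no match → kept, s columns NULL.
- c row (class_id=1, branch=AX): no match → kept, s columns NULL.
- c row (class_id=2, branch=LS): no match → kept, s columns NULL.
- c row (class_id=5, branch=LS): no match → kept, s columns NULL.
- c row (class_id=NULL, branch=LS): no match → kept, s columns NULL.
After projecting and ordering:
c.subject | c.branch | s.score | c.class_id
Bio | LS | NULL | NULL
Chem | LS | NULL | 2
Law | AX | NULL | 2
Law | LS | NULL | 5
Math | AX | NULL | 1
Math | HP | 85 | 5
NULL | EZ | NULL | 1
NULL | HP | NULL | 6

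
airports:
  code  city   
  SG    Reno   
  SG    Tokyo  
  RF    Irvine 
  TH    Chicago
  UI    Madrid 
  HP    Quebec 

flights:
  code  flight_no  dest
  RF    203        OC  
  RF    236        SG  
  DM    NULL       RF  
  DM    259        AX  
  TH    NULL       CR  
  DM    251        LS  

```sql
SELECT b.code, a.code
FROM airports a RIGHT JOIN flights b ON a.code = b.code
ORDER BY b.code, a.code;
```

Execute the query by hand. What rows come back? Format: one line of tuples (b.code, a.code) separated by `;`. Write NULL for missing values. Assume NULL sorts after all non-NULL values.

RIGHT JOIN keeps every row from `flights`; unmatched rows get NULL for `airports`'s columns.
Matching on a.code = b.code.
- a (code=SG) has no partner in b.
- a (code=SG) has no partner in b.
- a (code=RF) pairs with 2 row(s) of b.
- a (code=TH) pairs with 1 row(s) of b.
- a (code=UI) has no partner in b.
- a (code=HP) has no partner in b.
- 3 row(s) from b found no a partner → padded with NULL.
After projecting and ordering:
b.code | a.code
DM | NULL
DM | NULL
DM | NULL
RF | RF
RF | RF
TH | TH

(DM, NULL); (DM, NULL); (DM, NULL); (RF, RF); (RF, RF); (TH, TH)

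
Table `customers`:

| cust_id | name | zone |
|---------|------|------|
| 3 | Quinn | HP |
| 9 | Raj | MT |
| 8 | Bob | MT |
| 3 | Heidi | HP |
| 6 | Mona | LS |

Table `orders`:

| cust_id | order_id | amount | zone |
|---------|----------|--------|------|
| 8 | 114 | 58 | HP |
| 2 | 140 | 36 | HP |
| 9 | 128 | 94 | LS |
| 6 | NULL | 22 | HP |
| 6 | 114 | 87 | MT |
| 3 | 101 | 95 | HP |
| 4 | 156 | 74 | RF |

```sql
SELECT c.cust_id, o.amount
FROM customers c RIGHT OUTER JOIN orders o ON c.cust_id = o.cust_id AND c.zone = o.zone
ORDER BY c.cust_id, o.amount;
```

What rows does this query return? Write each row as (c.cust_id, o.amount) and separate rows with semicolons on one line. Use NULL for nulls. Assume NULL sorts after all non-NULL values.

(3, 95); (3, 95); (NULL, 22); (NULL, 36); (NULL, 58); (NULL, 74); (NULL, 87); (NULL, 94)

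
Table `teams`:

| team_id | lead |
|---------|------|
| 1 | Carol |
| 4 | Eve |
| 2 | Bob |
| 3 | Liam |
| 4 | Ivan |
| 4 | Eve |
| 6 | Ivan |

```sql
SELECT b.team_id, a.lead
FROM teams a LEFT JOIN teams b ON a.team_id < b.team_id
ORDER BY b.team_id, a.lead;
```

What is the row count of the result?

19

LEFT JOIN keeps every row from `teams a`; unmatched rows get NULL for `teams b`'s columns.
Matching on a.team_id < b.team_id.
- a row (team_id=1): matches 6 b row(s) → 6 output row(s).
- a row (team_id=4): matches 1 b row(s) → 1 output row(s).
- a row (team_id=2): matches 5 b row(s) → 5 output row(s).
- a row (team_id=3): matches 4 b row(s) → 4 output row(s).
- a row (team_id=4): matches 1 b row(s) → 1 output row(s).
- a row (team_id=4): matches 1 b row(s) → 1 output row(s).
- a row (team_id=6): no match → kept, b columns NULL.
Total: 18 matched + 1 padded = 19 rows.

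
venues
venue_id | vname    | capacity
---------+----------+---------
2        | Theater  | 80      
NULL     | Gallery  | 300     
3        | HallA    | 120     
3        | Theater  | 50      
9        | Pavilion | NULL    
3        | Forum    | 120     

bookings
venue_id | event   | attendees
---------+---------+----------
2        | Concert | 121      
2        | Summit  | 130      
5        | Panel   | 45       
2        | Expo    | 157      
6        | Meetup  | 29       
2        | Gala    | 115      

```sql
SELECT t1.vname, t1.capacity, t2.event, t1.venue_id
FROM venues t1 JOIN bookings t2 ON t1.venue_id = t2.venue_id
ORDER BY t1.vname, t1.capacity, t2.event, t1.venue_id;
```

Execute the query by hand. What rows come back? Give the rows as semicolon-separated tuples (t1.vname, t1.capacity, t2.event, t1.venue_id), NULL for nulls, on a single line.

INNER JOIN keeps only pairs where the ON condition holds.
Matching on t1.venue_id = t2.venue_id. A NULL in a compared column never satisfies the condition.
- t1 row (venue_id=2): matches 4 t2 row(s) → 4 output row(s).
- t1 row (venue_id=NULL): no match → dropped.
- t1 row (venue_id=3): no match → dropped.
- t1 row (venue_id=3): no match → dropped.
- t1 row (venue_id=9): no match → dropped.
- t1 row (venue_id=3): no match → dropped.
After projecting and ordering:
t1.vname | t1.capacity | t2.event | t1.venue_id
Theater | 80 | Concert | 2
Theater | 80 | Expo | 2
Theater | 80 | Gala | 2
Theater | 80 | Summit | 2

(Theater, 80, Concert, 2); (Theater, 80, Expo, 2); (Theater, 80, Gala, 2); (Theater, 80, Summit, 2)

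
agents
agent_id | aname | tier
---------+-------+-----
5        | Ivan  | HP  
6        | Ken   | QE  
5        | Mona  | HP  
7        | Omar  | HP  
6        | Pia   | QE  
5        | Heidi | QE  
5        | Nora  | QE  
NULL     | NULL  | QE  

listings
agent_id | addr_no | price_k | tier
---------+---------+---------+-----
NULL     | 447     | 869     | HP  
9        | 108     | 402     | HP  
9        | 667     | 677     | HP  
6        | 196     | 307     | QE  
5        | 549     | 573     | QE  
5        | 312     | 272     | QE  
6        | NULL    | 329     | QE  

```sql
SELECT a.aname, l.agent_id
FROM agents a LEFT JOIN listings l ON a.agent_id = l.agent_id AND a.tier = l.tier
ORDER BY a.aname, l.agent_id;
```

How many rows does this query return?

12

LEFT JOIN keeps every row from `agents`; unmatched rows get NULL for `listings`'s columns.
Matching on a.agent_id = l.agent_id AND a.tier = l.tier. A NULL in a compared column never satisfies the condition.
- a (agent_id=5, tier=HP) has no partner → padded with NULL.
- a (agent_id=6, tier=QE) pairs with 2 row(s) of l.
- a (agent_id=5, tier=HP) has no partner → padded with NULL.
- a (agent_id=7, tier=HP) has no partner → padded with NULL.
- a (agent_id=6, tier=QE) pairs with 2 row(s) of l.
- a (agent_id=5, tier=QE) pairs with 2 row(s) of l.
- a (agent_id=5, tier=QE) pairs with 2 row(s) of l.
- a (agent_id=NULL, tier=QE) has no partner → padded with NULL.
Total: 8 matched + 4 padded = 12 rows.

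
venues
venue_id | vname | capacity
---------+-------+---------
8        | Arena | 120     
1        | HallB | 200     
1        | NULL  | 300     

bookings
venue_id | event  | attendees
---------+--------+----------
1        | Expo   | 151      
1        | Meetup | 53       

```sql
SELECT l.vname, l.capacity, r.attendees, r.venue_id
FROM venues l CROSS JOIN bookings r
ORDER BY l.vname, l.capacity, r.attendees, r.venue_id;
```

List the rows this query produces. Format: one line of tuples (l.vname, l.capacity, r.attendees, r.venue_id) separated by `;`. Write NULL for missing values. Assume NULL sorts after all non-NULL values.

(Arena, 120, 53, 1); (Arena, 120, 151, 1); (HallB, 200, 53, 1); (HallB, 200, 151, 1); (NULL, 300, 53, 1); (NULL, 300, 151, 1)

CROSS JOIN pairs every row of `venues` with every row of `bookings`: 3 × 2 = 6 rows.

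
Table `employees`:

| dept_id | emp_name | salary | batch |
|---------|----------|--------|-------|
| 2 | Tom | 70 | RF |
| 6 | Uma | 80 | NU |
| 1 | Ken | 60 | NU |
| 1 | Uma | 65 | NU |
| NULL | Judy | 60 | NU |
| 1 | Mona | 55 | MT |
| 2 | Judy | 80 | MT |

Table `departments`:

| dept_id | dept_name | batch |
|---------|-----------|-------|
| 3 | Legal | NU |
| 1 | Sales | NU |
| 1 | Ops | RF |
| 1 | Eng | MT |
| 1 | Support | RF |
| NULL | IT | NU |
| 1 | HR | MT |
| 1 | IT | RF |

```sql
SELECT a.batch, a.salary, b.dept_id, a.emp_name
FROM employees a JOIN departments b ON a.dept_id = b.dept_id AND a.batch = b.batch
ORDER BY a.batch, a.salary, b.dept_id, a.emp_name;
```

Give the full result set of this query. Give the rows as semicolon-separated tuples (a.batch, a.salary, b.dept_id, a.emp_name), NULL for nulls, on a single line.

INNER JOIN keeps only pairs where the ON condition holds.
Matching on a.dept_id = b.dept_id AND a.batch = b.batch. A NULL in a compared column never satisfies the condition.
- a row (dept_id=2, batch=RF): no match → dropped.
- a row (dept_id=6, batch=NU): no match → dropped.
- a row (dept_id=1, batch=NU): matches 1 b row(s) → 1 output row(s).
- a row (dept_id=1, batch=NU): matches 1 b row(s) → 1 output row(s).
- a row (dept_id=NULL, batch=NU): no match → dropped.
- a row (dept_id=1, batch=MT): matches 2 b row(s) → 2 output row(s).
- a row (dept_id=2, batch=MT): no match → dropped.
After projecting and ordering:
a.batch | a.salary | b.dept_id | a.emp_name
MT | 55 | 1 | Mona
MT | 55 | 1 | Mona
NU | 60 | 1 | Ken
NU | 65 | 1 | Uma

(MT, 55, 1, Mona); (MT, 55, 1, Mona); (NU, 60, 1, Ken); (NU, 65, 1, Uma)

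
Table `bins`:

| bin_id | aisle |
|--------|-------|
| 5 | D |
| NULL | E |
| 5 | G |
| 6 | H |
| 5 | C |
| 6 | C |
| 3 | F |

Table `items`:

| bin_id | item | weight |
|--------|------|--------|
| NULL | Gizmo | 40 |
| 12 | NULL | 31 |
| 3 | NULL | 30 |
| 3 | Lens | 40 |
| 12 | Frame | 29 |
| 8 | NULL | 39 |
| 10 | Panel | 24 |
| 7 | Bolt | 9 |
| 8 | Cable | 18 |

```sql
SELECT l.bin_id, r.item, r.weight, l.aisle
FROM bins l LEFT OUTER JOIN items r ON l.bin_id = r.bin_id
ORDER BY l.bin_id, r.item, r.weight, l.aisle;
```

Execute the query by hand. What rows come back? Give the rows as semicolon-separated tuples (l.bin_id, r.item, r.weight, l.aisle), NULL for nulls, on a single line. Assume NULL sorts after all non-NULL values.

(3, Lens, 40, F); (3, NULL, 30, F); (5, NULL, NULL, C); (5, NULL, NULL, D); (5, NULL, NULL, G); (6, NULL, NULL, C); (6, NULL, NULL, H); (NULL, NULL, NULL, E)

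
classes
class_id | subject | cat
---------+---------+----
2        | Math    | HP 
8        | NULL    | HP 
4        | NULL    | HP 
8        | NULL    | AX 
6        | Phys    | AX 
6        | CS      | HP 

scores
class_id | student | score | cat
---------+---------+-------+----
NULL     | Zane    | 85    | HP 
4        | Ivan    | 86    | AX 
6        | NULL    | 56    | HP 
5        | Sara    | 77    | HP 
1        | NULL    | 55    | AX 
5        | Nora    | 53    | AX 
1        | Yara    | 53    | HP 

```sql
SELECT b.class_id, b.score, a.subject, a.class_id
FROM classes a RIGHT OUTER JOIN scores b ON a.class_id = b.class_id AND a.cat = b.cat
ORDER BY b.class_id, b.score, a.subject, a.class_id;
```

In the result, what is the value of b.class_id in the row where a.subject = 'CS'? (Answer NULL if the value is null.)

6

RIGHT JOIN keeps every row from `scores`; unmatched rows get NULL for `classes`'s columns.
Matching on a.class_id = b.class_id AND a.cat = b.cat. A NULL in a compared column never satisfies the condition.
Matched pairs: 1; unmatched b rows kept: 6.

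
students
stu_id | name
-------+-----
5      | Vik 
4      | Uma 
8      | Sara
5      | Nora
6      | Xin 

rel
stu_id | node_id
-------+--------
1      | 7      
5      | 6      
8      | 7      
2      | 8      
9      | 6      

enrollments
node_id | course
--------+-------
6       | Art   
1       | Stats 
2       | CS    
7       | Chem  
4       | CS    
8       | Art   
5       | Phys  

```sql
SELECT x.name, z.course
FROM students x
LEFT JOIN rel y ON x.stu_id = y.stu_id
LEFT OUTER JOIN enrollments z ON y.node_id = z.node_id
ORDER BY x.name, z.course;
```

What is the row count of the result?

5

Evaluate left to right. First `students x LEFT JOIN rel y` on stu_id: 5 row(s).
Then LEFT JOIN `enrollments z` on node_id: each of those 5 rows is kept; rows whose y.node_id has no match in z get NULL for z's columns.
Result: 5 row(s).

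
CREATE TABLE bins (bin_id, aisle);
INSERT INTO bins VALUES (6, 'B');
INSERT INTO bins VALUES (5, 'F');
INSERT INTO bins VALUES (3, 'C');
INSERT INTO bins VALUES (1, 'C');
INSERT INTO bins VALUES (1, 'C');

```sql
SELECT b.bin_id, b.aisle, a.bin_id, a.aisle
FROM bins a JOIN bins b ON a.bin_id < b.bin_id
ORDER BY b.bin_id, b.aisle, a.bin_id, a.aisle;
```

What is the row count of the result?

9

INNER JOIN keeps only pairs where the ON condition holds.
Matching on a.bin_id < b.bin_id.
- a[0] bin_id=6 → no match; dropped.
- a[1] bin_id=5 → 1 match(es) in b → 1 row(s).
- a[2] bin_id=3 → 2 match(es) in b → 2 row(s).
- a[3] bin_id=1 → 3 match(es) in b → 3 row(s).
- a[4] bin_id=1 → 3 match(es) in b → 3 row(s).
Total: 9 rows.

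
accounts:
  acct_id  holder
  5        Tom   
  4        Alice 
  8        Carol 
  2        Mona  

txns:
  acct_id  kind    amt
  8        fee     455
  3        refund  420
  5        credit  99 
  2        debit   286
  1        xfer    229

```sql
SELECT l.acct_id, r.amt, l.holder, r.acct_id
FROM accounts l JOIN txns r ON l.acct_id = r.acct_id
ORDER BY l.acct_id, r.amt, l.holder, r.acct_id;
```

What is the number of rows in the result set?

3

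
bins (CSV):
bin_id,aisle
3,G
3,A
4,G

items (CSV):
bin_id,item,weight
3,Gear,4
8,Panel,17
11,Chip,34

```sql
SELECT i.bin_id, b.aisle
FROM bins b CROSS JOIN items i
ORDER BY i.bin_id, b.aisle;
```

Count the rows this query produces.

9

CROSS JOIN pairs every row of `bins` with every row of `items`: 3 × 3 = 9 rows.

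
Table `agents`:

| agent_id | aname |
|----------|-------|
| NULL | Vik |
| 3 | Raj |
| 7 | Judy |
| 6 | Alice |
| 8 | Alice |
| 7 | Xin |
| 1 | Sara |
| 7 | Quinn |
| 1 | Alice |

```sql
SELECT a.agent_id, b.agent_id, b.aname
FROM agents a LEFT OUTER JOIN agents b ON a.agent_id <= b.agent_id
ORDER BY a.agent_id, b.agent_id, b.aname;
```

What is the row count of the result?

41

LEFT JOIN keeps every row from `agents a`; unmatched rows get NULL for `agents b`'s columns.
Matching on a.agent_id <= b.agent_id. A NULL in a compared column never satisfies the condition.
Matched pairs: 40; unmatched a rows kept: 1.
Total: 40 matched + 1 padded = 41 rows.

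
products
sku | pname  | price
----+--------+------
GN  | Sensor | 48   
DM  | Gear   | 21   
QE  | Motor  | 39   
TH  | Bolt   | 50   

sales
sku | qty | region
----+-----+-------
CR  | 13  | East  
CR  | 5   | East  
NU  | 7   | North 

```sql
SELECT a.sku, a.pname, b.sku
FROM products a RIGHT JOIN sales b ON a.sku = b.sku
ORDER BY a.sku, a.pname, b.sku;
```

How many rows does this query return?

RIGHT JOIN keeps every row from `sales`; unmatched rows get NULL for `products`'s columns.
Matching on a.sku = b.sku.
Matched pairs: 0; unmatched b rows kept: 3.
Total: 0 matched + 3 padded = 3 rows.

3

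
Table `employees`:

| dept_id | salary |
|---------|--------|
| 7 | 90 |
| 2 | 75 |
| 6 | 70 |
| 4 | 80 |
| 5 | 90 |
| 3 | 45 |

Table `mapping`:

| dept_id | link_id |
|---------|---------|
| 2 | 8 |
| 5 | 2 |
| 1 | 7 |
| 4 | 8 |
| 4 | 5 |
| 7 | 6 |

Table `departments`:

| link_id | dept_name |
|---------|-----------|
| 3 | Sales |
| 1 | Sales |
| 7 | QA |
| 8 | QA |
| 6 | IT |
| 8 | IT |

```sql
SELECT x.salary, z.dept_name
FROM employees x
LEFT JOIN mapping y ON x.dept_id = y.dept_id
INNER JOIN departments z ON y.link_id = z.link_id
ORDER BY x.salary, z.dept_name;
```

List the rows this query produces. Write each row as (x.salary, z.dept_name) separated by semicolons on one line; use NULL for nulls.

Step 1 — x LEFT JOIN y on dept_id → 7 row(s).
Then INNER JOIN `departments z` on link_id: keep only rows whose y.link_id appears in z.

(75, IT); (75, QA); (80, IT); (80, QA); (90, IT)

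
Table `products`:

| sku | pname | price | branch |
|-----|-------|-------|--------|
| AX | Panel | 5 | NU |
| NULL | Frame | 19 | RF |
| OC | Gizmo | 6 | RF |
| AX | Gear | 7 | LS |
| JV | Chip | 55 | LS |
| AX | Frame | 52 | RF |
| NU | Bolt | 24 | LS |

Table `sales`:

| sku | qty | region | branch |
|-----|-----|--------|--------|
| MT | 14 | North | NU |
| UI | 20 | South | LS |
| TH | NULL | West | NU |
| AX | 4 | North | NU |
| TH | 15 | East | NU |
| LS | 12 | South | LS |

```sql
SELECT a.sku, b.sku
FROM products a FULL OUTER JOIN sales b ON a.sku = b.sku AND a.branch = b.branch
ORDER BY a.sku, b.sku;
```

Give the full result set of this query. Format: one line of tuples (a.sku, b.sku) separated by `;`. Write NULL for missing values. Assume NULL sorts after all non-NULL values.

(AX, AX); (AX, NULL); (AX, NULL); (JV, NULL); (NU, NULL); (OC, NULL); (NULL, LS); (NULL, MT); (NULL, TH); (NULL, TH); (NULL, UI); (NULL, NULL)

FULL OUTER JOIN keeps every row from both sides; unmatched rows get NULL for the other side's columns.
Matching on a.sku = b.sku AND a.branch = b.branch. A NULL in a compared column never satisfies the condition.
- a[0] sku=AX, branch=NU → 1 match(es) in b → 1 row(s).
- a[1] sku=NULL, branch=RF → no match; kept with NULLs on the b side.
- a[2] sku=OC, branch=RF → no match; kept with NULLs on the b side.
- a[3] sku=AX, branch=LS → no match; kept with NULLs on the b side.
- a[4] sku=JV, branch=LS → no match; kept with NULLs on the b side.
- a[5] sku=AX, branch=RF → no match; kept with NULLs on the b side.
- a[6] sku=NU, branch=LS → no match; kept with NULLs on the b side.
- plus 5 unmatched b row(s), each kept with NULL a columns.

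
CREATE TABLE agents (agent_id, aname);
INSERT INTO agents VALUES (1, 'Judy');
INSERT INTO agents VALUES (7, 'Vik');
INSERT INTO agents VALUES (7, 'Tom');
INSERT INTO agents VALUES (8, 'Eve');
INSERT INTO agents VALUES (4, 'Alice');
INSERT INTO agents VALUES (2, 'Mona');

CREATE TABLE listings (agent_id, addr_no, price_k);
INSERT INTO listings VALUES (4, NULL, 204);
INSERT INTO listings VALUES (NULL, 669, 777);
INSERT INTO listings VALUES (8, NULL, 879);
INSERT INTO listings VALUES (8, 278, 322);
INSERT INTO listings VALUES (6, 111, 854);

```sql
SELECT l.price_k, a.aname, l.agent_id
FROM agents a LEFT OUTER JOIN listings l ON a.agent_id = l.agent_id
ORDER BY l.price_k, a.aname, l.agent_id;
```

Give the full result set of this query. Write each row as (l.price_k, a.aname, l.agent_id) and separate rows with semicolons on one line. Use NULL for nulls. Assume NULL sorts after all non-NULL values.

LEFT JOIN keeps every row from `agents`; unmatched rows get NULL for `listings`'s columns.
Matching on a.agent_id = l.agent_id. A NULL in a compared column never satisfies the condition.
Matched pairs: 3; unmatched a rows kept: 4.

(204, Alice, 4); (322, Eve, 8); (879, Eve, 8); (NULL, Judy, NULL); (NULL, Mona, NULL); (NULL, Tom, NULL); (NULL, Vik, NULL)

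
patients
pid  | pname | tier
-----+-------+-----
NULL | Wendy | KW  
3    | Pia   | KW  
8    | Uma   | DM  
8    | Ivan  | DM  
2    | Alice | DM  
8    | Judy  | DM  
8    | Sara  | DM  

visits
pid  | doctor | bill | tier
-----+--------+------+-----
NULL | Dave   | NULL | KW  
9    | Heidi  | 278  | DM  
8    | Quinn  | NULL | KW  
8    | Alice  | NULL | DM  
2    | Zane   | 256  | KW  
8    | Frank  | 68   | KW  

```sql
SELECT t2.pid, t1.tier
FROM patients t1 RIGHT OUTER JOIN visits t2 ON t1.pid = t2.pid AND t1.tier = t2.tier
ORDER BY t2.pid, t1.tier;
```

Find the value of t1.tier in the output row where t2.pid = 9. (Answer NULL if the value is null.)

NULL

RIGHT JOIN keeps every row from `visits`; unmatched rows get NULL for `patients`'s columns.
Matching on t1.pid = t2.pid AND t1.tier = t2.tier. A NULL in a compared column never satisfies the condition.
- t1 (pid=NULL, tier=KW) has no partner in t2.
- t1 (pid=3, tier=KW) has no partner in t2.
- t1 (pid=8, tier=DM) pairs with 1 row(s) of t2.
- t1 (pid=8, tier=DM) pairs with 1 row(s) of t2.
- t1 (pid=2, tier=DM) has no partner in t2.
- t1 (pid=8, tier=DM) pairs with 1 row(s) of t2.
- t1 (pid=8, tier=DM) pairs with 1 row(s) of t2.
- 5 t2 row(s) had no t1 match → kept, t1 columns NULL.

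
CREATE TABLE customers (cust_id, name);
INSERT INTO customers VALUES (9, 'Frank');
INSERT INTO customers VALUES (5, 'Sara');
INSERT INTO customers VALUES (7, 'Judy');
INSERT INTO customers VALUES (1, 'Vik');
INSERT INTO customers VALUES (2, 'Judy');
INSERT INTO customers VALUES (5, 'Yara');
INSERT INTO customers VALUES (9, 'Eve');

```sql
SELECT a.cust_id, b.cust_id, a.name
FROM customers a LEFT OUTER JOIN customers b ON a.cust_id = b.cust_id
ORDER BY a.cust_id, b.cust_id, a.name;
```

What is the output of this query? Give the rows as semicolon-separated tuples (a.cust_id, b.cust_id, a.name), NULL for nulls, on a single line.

(1, 1, Vik); (2, 2, Judy); (5, 5, Sara); (5, 5, Sara); (5, 5, Yara); (5, 5, Yara); (7, 7, Judy); (9, 9, Eve); (9, 9, Eve); (9, 9, Frank); (9, 9, Frank)

LEFT JOIN keeps every row from `customers a`; unmatched rows get NULL for `customers b`'s columns.
Matching on a.cust_id = b.cust_id.
- a row (cust_id=9): matches 2 b row(s) → 2 output row(s).
- a row (cust_id=5): matches 2 b row(s) → 2 output row(s).
- a row (cust_id=7): matches 1 b row(s) → 1 output row(s).
- a row (cust_id=1): matches 1 b row(s) → 1 output row(s).
- a row (cust_id=2): matches 1 b row(s) → 1 output row(s).
- a row (cust_id=5): matches 2 b row(s) → 2 output row(s).
- a row (cust_id=9): matches 2 b row(s) → 2 output row(s).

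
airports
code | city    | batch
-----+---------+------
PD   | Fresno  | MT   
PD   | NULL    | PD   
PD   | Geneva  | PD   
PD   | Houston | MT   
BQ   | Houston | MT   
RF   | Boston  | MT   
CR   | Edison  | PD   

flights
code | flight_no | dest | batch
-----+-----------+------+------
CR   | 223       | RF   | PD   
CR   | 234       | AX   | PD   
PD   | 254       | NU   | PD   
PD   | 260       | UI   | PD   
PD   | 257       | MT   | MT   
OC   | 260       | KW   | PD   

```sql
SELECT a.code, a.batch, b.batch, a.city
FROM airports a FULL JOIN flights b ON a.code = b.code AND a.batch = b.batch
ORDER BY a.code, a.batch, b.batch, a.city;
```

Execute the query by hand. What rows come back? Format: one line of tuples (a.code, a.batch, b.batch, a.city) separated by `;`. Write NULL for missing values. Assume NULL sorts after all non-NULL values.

FULL OUTER JOIN keeps every row from both sides; unmatched rows get NULL for the other side's columns.
Matching on a.code = b.code AND a.batch = b.batch.
- a[0] code=PD, batch=MT → 1 match(es) in b → 1 row(s).
- a[1] code=PD, batch=PD → 2 match(es) in b → 2 row(s).
- a[2] code=PD, batch=PD → 2 match(es) in b → 2 row(s).
- a[3] code=PD, batch=MT → 1 match(es) in b → 1 row(s).
- a[4] code=BQ, batch=MT → no match; kept with NULLs on the b side.
- a[5] code=RF, batch=MT → no match; kept with NULLs on the b side.
- a[6] code=CR, batch=PD → 2 match(es) in b → 2 row(s).
- 1 b row(s) had no a match → kept, a columns NULL.

(BQ, MT, NULL, Houston); (CR, PD, PD, Edison); (CR, PD, PD, Edison); (PD, MT, MT, Fresno); (PD, MT, MT, Houston); (PD, PD, PD, Geneva); (PD, PD, PD, Geneva); (PD, PD, PD, NULL); (PD, PD, PD, NULL); (RF, MT, NULL, Boston); (NULL, NULL, PD, NULL)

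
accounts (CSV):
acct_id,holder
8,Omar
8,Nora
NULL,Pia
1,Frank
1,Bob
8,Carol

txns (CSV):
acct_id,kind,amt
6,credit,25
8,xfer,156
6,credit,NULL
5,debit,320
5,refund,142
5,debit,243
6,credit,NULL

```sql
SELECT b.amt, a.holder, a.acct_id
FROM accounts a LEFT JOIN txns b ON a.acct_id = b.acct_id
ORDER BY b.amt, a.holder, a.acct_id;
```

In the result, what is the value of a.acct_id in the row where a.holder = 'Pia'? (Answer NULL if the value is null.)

LEFT JOIN keeps every row from `accounts`; unmatched rows get NULL for `txns`'s columns.
Matching on a.acct_id = b.acct_id. A NULL in a compared column never satisfies the condition.
- acct_id=8: 1 matching b row(s), so 1 row(s) emitted.
- acct_id=8: 1 matching b row(s), so 1 row(s) emitted.
- acct_id=NULL: no b row matches, row kept with b columns NULL.
- acct_id=1: no b row matches, row kept with b columns NULL.
- acct_id=1: no b row matches, row kept with b columns NULL.
- acct_id=8: 1 matching b row(s), so 1 row(s) emitted.

NULL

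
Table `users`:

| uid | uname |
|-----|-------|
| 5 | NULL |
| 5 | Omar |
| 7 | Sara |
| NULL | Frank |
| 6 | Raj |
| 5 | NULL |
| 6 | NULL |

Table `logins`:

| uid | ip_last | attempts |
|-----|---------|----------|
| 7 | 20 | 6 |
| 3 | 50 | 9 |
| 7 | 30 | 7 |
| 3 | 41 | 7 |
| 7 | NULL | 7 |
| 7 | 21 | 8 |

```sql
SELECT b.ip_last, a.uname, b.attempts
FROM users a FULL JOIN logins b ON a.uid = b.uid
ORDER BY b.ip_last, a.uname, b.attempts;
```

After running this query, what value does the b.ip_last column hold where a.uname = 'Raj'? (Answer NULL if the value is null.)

NULL

FULL OUTER JOIN keeps every row from both sides; unmatched rows get NULL for the other side's columns.
Matching on a.uid = b.uid. A NULL in a compared column never satisfies the condition.
- a row (uid=5): no match → kept, b columns NULL.
- a row (uid=5): no match → kept, b columns NULL.
- a row (uid=7): matches 4 b row(s) → 4 output row(s).
- a row (uid=NULL): no match → kept, b columns NULL.
- a row (uid=6): no match → kept, b columns NULL.
- a row (uid=5): no match → kept, b columns NULL.
- a row (uid=6): no match → kept, b columns NULL.
- 2 b row(s) had no a match → kept, a columns NULL.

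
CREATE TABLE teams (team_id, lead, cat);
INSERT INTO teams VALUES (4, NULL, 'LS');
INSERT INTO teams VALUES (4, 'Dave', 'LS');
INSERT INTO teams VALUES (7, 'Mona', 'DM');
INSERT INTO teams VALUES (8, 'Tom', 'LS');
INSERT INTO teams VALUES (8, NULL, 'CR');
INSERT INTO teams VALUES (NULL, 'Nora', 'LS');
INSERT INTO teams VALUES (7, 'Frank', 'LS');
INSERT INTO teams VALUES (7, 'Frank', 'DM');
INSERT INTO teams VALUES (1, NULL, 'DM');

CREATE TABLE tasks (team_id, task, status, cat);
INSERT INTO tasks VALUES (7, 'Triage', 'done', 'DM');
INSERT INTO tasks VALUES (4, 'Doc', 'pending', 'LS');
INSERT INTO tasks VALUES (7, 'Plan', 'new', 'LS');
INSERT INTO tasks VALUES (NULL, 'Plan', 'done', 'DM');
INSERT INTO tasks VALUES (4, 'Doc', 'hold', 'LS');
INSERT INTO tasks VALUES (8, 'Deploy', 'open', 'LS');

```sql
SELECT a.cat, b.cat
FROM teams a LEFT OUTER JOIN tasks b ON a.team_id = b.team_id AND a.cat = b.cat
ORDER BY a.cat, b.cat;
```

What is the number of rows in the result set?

LEFT JOIN keeps every row from `teams`; unmatched rows get NULL for `tasks`'s columns.
Matching on a.team_id = b.team_id AND a.cat = b.cat. A NULL in a compared column never satisfies the condition.
- a row (team_id=4, cat=LS): matches 2 b row(s) → 2 output row(s).
- a row (team_id=4, cat=LS): matches 2 b row(s) → 2 output row(s).
- a row (team_id=7, cat=DM): matches 1 b row(s) → 1 output row(s).
- a row (team_id=8, cat=LS): matches 1 b row(s) → 1 output row(s).
- a row (team_id=8, cat=CR): no match → kept, b columns NULL.
- a row (team_id=NULL, cat=LS): no match → kept, b columns NULL.
- a row (team_id=7, cat=LS): matches 1 b row(s) → 1 output row(s).
- a row (team_id=7, cat=DM): matches 1 b row(s) → 1 output row(s).
- a row (team_id=1, cat=DM): no match → kept, b columns NULL.
Total: 8 matched + 3 padded = 11 rows.

11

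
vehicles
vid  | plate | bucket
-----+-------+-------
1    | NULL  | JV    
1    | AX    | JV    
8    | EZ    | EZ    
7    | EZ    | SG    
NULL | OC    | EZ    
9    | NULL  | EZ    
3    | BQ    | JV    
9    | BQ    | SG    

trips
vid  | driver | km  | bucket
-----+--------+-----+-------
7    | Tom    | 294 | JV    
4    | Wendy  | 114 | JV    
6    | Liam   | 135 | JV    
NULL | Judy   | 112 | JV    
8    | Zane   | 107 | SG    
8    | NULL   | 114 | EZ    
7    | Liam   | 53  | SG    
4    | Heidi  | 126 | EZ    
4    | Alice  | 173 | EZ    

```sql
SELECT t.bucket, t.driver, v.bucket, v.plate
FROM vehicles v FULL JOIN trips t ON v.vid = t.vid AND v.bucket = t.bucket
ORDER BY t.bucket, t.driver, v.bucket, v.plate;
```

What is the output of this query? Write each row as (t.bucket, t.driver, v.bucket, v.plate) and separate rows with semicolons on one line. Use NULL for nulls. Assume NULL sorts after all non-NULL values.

(EZ, Alice, NULL, NULL); (EZ, Heidi, NULL, NULL); (EZ, NULL, EZ, EZ); (JV, Judy, NULL, NULL); (JV, Liam, NULL, NULL); (JV, Tom, NULL, NULL); (JV, Wendy, NULL, NULL); (SG, Liam, SG, EZ); (SG, Zane, NULL, NULL); (NULL, NULL, EZ, OC); (NULL, NULL, EZ, NULL); (NULL, NULL, JV, AX); (NULL, NULL, JV, BQ); (NULL, NULL, JV, NULL); (NULL, NULL, SG, BQ)

FULL OUTER JOIN keeps every row from both sides; unmatched rows get NULL for the other side's columns.
Matching on v.vid = t.vid AND v.bucket = t.bucket. A NULL in a compared column never satisfies the condition.
- v[0] vid=1, bucket=JV → no match; kept with NULLs on the t side.
- v[1] vid=1, bucket=JV → no match; kept with NULLs on the t side.
- v[2] vid=8, bucket=EZ → 1 match(es) in t → 1 row(s).
- v[3] vid=7, bucket=SG → 1 match(es) in t → 1 row(s).
- v[4] vid=NULL, bucket=EZ → no match; kept with NULLs on the t side.
- v[5] vid=9, bucket=EZ → no match; kept with NULLs on the t side.
- v[6] vid=3, bucket=JV → no match; kept with NULLs on the t side.
- v[7] vid=9, bucket=SG → no match; kept with NULLs on the t side.
- 7 row(s) from t found no v partner → padded with NULL.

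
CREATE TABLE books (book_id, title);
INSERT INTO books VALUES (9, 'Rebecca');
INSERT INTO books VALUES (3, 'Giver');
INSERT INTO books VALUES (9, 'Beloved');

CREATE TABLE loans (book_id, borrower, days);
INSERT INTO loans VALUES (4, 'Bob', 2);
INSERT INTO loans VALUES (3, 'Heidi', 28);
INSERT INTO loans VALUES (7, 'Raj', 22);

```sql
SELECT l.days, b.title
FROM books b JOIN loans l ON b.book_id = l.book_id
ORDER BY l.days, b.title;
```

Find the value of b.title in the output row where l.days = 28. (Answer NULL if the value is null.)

INNER JOIN keeps only pairs where the ON condition holds.
Matching on b.book_id = l.book_id.
- b[0] book_id=9 → no match; dropped.
- b[1] book_id=3 → 1 match(es) in l → 1 row(s).
- b[2] book_id=9 → no match; dropped.

Giver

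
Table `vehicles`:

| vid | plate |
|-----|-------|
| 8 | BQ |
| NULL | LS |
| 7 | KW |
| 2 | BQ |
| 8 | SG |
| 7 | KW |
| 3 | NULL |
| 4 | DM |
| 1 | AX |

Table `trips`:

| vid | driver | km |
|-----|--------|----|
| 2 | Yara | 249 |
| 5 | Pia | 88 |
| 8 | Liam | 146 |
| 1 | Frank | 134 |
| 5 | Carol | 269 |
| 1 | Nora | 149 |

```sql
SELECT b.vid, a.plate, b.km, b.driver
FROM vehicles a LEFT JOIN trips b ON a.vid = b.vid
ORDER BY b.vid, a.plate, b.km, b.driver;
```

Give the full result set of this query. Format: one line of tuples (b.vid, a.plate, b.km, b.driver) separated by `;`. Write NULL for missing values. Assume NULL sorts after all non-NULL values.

(1, AX, 134, Frank); (1, AX, 149, Nora); (2, BQ, 249, Yara); (8, BQ, 146, Liam); (8, SG, 146, Liam); (NULL, DM, NULL, NULL); (NULL, KW, NULL, NULL); (NULL, KW, NULL, NULL); (NULL, LS, NULL, NULL); (NULL, NULL, NULL, NULL)

LEFT JOIN keeps every row from `vehicles`; unmatched rows get NULL for `trips`'s columns.
Matching on a.vid = b.vid. A NULL in a compared column never satisfies the condition.
- a row (vid=8): matches 1 b row(s) → 1 output row(s).
- a row (vid=NULL): no match → kept, b columns NULL.
- a row (vid=7): no match → kept, b columns NULL.
- a row (vid=2): matches 1 b row(s) → 1 output row(s).
- a row (vid=8): matches 1 b row(s) → 1 output row(s).
- a row (vid=7): no match → kept, b columns NULL.
- a row (vid=3): no match → kept, b columns NULL.
- a row (vid=4): no match → kept, b columns NULL.
- a row (vid=1): matches 2 b row(s) → 2 output row(s).
After projecting and ordering:
b.vid | a.plate | b.km | b.driver
1 | AX | 134 | Frank
1 | AX | 149 | Nora
2 | BQ | 249 | Yara
8 | BQ | 146 | Liam
8 | SG | 146 | Liam
NULL | DM | NULL | NULL
NULL | KW | NULL | NULL
NULL | KW | NULL | NULL
NULL | LS | NULL | NULL
NULL | NULL | NULL | NULL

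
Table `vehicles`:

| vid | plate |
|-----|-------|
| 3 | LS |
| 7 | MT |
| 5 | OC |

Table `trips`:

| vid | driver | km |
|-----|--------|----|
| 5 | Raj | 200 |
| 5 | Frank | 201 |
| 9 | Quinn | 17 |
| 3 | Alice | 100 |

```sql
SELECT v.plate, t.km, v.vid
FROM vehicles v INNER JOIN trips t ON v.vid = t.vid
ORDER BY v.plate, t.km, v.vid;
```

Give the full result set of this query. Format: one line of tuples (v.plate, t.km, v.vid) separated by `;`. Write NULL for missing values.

(LS, 100, 3); (OC, 200, 5); (OC, 201, 5)

INNER JOIN keeps only pairs where the ON condition holds.
Matching on v.vid = t.vid.
- vid=3: 1 matching t row(s), so 1 row(s) emitted.
- vid=7: no matching t row, dropped.
- vid=5: 2 matching t row(s), so 2 row(s) emitted.
After projecting and ordering:
v.plate | t.km | v.vid
LS | 100 | 3
OC | 200 | 5
OC | 201 | 5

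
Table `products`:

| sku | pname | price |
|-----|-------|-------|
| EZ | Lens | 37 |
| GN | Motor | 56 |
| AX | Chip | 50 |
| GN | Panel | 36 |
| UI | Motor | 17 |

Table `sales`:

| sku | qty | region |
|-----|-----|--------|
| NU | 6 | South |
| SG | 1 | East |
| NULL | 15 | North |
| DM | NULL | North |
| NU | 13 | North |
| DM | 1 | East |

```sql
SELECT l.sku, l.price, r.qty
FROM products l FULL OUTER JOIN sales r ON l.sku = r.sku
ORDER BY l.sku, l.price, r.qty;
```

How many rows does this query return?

11

FULL OUTER JOIN keeps every row from both sides; unmatched rows get NULL for the other side's columns.
Matching on l.sku = r.sku. A NULL in a compared column never satisfies the condition.
- sku=EZ: no r row matches, row kept with r columns NULL.
- sku=GN: no r row matches, row kept with r columns NULL.
- sku=AX: no r row matches, row kept with r columns NULL.
- sku=GN: no r row matches, row kept with r columns NULL.
- sku=UI: no r row matches, row kept with r columns NULL.
- 6 r row(s) had no l match → kept, l columns NULL.
Total: 0 matched + 11 padded = 11 rows.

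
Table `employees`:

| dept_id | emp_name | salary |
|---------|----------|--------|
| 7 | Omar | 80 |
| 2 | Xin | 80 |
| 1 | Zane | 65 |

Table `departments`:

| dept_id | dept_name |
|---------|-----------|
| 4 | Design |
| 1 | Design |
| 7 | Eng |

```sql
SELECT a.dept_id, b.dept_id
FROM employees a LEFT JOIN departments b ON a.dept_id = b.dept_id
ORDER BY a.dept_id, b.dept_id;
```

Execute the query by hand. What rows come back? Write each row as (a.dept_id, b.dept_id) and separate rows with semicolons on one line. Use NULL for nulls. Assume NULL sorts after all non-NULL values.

(1, 1); (2, NULL); (7, 7)

LEFT JOIN keeps every row from `employees`; unmatched rows get NULL for `departments`'s columns.
Matching on a.dept_id = b.dept_id.
Matched pairs: 2; unmatched a rows kept: 1.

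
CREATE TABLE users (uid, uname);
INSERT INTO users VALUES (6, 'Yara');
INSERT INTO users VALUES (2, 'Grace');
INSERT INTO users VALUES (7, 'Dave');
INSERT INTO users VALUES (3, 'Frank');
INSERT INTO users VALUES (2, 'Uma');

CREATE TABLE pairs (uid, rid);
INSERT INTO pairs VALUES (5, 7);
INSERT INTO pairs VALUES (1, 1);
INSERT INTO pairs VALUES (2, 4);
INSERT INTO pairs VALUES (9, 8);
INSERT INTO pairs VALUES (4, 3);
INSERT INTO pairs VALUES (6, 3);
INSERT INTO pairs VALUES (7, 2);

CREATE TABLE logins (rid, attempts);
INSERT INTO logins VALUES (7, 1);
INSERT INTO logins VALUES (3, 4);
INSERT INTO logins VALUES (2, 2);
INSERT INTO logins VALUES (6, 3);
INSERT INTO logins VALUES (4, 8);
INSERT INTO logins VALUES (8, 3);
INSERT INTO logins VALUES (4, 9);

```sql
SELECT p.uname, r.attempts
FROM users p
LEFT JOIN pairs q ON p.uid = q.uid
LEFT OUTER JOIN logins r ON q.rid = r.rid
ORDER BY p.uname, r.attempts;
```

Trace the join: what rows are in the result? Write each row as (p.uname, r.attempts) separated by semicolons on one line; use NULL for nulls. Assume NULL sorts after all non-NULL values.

Step 1 — p LEFT JOIN q on uid → 5 row(s).
Then LEFT JOIN `logins r` on rid: each of those 5 rows is kept; rows whose q.rid has no match in r get NULL for r's columns.

(Dave, 2); (Frank, NULL); (Grace, 8); (Grace, 9); (Uma, 8); (Uma, 9); (Yara, 4)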